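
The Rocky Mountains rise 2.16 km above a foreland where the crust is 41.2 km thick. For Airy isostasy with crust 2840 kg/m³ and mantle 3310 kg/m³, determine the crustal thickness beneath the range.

56.4 km

Root depth r = h ρ_c / (ρ_m − ρ_c) = 2.16 km × 2840 / 470 = 13.05 km.
Total thickness = T + h + r = 41.2 km + 2.16 km + 13.05 km = 56.4 km.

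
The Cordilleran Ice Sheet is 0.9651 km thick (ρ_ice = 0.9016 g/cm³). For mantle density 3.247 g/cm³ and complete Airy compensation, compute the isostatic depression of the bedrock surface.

0.268 km

For local isostatic compensation: the ice load ρ_ice t is balanced by mantle displaced below, ρ_m s.
s = t ρ_ice / ρ_m = 0.9651 km × 0.9016/3.247 = 0.268 km.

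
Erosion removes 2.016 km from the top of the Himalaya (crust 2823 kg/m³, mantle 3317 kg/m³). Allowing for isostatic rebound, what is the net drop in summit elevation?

Rebound u = e ρ_c/ρ_m = 2.016 km × 2823/3317 = 1.716 km.
Net surface drop = e − u = 2.016 km − 1.716 km = e (ρ_m − ρ_c)/ρ_m = 0.3 km.

0.3 km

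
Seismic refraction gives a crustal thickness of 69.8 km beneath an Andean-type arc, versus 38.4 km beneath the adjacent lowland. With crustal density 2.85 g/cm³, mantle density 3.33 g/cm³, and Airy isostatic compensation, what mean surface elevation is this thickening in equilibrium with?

Excess crust Δ = 69.8 km − 38.4 km = 31.4 km, split between elevation h and root r with h + r = Δ.
Airy balance ρ_c h = (ρ_m − ρ_c) r gives r = h ρ_c/(ρ_m − ρ_c), so h (1 + ρ_c/(ρ_m − ρ_c)) = Δ, i.e. h = Δ (ρ_m − ρ_c)/ρ_m.
h = 31.4 km × 0.48/3.33 = 4.53 km.

4.53 km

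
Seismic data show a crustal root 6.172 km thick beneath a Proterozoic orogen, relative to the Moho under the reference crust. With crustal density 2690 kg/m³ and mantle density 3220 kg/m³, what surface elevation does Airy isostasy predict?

1.22 km

For local isostatic compensation: ρ_c h = (ρ_m − ρ_c) r.
h = r (ρ_m − ρ_c) / ρ_c = 6.172 km × (3220 − 2690) / 2690 = 1.22 km.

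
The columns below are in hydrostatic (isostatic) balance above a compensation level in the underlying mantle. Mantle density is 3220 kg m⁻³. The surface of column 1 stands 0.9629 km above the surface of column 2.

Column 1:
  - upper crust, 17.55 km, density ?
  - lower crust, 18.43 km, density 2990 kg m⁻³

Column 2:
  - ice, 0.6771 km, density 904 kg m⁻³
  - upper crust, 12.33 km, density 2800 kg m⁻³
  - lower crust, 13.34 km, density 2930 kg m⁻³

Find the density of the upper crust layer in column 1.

2680 kg m⁻³

Take the compensation level at the base of the deeper column (depth z_c below the surface of column 1) and equate Σ ρ_i t_i down to z_c; mantle fills any gap and the z_c terms cancel.
Column 1: 17.55×ρ + 18.43×2990 + (z_c − 35.98)×3220
Column 2: 0.9629×0 + 0.6771×904 + 12.33×2800 + 13.34×2930 + (z_c − 0.9629 − 26.3471)×3220
The z_c×3220 term appears on both sides and cancels. Collect the known terms of each column as K = Σ(ρt)_known − 3220 × (depth of known layers): K_1 = 55105.7 − 3220×35.98 = −60749.9; K_2 = 74222.2984 − 3220×(0.9629 + 26.3471) = −13715.9016.
Balance: K_1 + 17.55×ρ = K_2, so ρ = (K_2 − K_1)/17.55 = 47034/17.55 = 2680 kg m⁻³.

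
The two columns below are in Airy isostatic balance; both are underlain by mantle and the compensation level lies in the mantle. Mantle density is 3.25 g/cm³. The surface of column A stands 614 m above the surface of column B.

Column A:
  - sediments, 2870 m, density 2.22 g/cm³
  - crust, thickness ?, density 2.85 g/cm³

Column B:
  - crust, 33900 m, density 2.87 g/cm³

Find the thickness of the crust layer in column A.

Take the compensation level at the base of the deeper column (depth z_c below the surface of column A) and equate Σ ρ_i t_i down to z_c; mantle fills any gap and the z_c terms cancel.
Column A: 2870×2.22 + x×2.85 + (z_c − 2870 − x)×3.25
Column B: 614×0 + 33900×2.87 + (z_c − 614 − 33900)×3.25
The z_c×3.25 term appears on both sides and cancels. Collect the known terms of each column as K = Σ(ρt)_known − 3.25 × (depth of known layers): K_A = 6371.4 − 3.25×2870 = −2956.1; K_B = 97293 − 3.25×(614 + 33900) = −14877.5.
Balance: K_A − x×(3.25 − 2.85) = K_B, so x = (K_A − K_B)/(3.25 − 2.85) = 11921.4/0.4 = 29800 m.

29800 m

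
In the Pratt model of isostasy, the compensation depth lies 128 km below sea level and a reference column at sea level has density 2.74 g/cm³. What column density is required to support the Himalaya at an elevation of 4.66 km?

Pratt balance: ρ_ref D = ρ (D + h).
ρ = ρ_ref D/(D + h) = 2.74 × 128 km/(128 km + 4.66 km) = 2.64 g/cm³.

2.64 g/cm³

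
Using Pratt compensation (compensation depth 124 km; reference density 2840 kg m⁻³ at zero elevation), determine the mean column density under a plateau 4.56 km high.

Pratt balance: ρ_ref D = ρ (D + h).
ρ = ρ_ref D/(D + h) = 2840 × 124 km/(124 km + 4.56 km) = 2740 kg m⁻³.

2740 kg m⁻³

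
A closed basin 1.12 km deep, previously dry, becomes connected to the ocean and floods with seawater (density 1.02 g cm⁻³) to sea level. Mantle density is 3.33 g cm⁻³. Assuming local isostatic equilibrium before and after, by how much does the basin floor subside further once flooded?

0.495 km

After flooding the water column is d + s deep. Its weight must equal the weight of mantle displaced by the extra subsidence s: (d + s) ρ_w = s ρ_m.
s = d ρ_w / (ρ_m − ρ_w) = 1.12 km × 1.02/(3.33 − 1.02) = 0.495 km.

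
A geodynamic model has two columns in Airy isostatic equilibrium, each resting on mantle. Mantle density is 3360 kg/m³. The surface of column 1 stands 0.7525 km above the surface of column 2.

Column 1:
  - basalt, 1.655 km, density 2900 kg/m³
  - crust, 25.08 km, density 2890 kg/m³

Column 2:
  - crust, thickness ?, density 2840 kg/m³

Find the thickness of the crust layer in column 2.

Take the compensation level at the base of the deeper column (depth z_c below the surface of column 1) and equate Σ ρ_i t_i down to z_c; mantle fills any gap and the z_c terms cancel.
Column 1: 1.655×2900 + 25.08×2890 + (z_c − 26.735)×3360
Column 2: 0.7525×0 + x×2840 + (z_c − 0.7525 − 0 − x)×3360
The z_c×3360 term appears on both sides and cancels. Collect the known terms of each column as K = Σ(ρt)_known − 3360 × (depth of known layers): K_1 = 77280.7 − 3360×26.735 = −12548.9; K_2 = 0 − 3360×(0.7525 + 0) = −2528.4.
Balance: K_1 = K_2 − x×(3360 − 2840), so x = (K_2 − K_1)/(3360 − 2840) = 10020.5/520 = 19.3 km.

19.3 km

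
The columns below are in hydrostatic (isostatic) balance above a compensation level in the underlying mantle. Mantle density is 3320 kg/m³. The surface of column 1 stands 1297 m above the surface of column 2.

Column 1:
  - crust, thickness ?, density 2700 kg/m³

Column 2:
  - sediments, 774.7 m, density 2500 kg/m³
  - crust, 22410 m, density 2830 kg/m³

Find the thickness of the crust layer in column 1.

25700 m

Take the compensation level at the base of the deeper column (depth z_c below the surface of column 1) and equate Σ ρ_i t_i down to z_c; mantle fills any gap and the z_c terms cancel.
Column 1: x×2700 + (z_c − 0 − x)×3320
Column 2: 1297×0 + 774.7×2500 + 22410×2830 + (z_c − 1297 − 23184.7)×3320
The z_c×3320 term appears on both sides and cancels. Collect the known terms of each column as K = Σ(ρt)_known − 3320 × (depth of known layers): K_1 = 0 − 3320×0 = 0; K_2 = 65357050 − 3320×(1297 + 23184.7) = −15922194.
Balance: K_1 − x×(3320 − 2700) = K_2, so x = (K_1 − K_2)/(3320 − 2700) = 15922200/620 = 25700 m.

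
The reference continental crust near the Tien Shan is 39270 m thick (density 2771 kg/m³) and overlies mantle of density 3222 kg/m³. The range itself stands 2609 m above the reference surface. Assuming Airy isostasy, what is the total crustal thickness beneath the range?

57900 m

Root depth r = h ρ_c / (ρ_m − ρ_c) = 2609 m × 2771 / 451 = 16030 m.
Total thickness = T + h + r = 39270 m + 2609 m + 16030 m = 57900 m.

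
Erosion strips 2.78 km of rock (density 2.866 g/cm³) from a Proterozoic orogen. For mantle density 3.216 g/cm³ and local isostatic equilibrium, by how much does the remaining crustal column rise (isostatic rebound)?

2.48 km

Unloading: uplift u = e ρ_c/ρ_m = 2.78 km × 2.866/3.216 = 2.48 km.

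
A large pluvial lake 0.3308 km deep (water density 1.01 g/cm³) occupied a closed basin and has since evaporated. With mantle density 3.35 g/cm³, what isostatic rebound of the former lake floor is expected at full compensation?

0.0997 km

u = d ρ_w/ρ_m = 0.3308 km × 1.01/3.35 = 0.0997 km.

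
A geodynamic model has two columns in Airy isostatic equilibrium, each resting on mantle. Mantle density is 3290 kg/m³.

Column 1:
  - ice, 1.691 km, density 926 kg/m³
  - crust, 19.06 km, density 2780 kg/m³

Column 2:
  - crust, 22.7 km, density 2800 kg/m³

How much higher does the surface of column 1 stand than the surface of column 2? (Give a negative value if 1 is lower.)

0.789 km

For any compensation level in the mantle, the mantle terms cancel and isostasy reduces to e = (Σt_1 − Σt_2) − (Σ(ρt)_1 − Σ(ρt)_2) / ρ_m.
Σt_1 = 20.751 km; Σt_2 = 22.7 km; Σ(ρt)_1 = 54552.666; Σ(ρt)_2 = 63560 (in km·kg/m³).
e = (20.751 − 22.7) − (54552.666 − 63560) / 3290 = 0.789 km.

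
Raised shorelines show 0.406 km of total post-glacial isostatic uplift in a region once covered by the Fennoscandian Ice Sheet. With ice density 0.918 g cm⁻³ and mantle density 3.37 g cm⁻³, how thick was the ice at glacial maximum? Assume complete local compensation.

u = t ρ_ice/ρ_m → t = u ρ_m/ρ_ice = 0.406 km × 3.37/0.918 = 1.49 km.

1.49 km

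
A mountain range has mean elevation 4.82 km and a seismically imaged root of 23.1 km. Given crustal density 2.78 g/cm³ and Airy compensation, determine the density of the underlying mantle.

3.36 g/cm³

Airy balance: ρ_c h = (ρ_m − ρ_c) r → ρ_m = ρ_c (1 + h/r).
ρ_m = 2.78 × (1 + 4.82 km/23.1 km) = 3.36 g/cm³.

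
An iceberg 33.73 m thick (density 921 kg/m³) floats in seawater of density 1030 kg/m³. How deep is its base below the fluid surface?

Draft d = t ρ_obj/ρ_fluid = 33.73 m × 921/1030 = 30.2 m.

30.2 m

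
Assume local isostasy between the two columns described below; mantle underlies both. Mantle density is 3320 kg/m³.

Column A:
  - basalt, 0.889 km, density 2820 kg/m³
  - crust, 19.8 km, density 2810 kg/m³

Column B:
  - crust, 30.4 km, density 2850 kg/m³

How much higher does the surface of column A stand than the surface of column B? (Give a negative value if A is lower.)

−1.13 km

For any compensation level in the mantle, the mantle terms cancel and isostasy reduces to e = (Σt_A − Σt_B) − (Σ(ρt)_A − Σ(ρt)_B) / ρ_m.
Σt_A = 20.689 km; Σt_B = 30.4 km; Σ(ρt)_A = 58144.98; Σ(ρt)_B = 86640 (in km·kg/m³).
e = (20.689 − 30.4) − (58144.98 − 86640) / 3320 = −1.13 km.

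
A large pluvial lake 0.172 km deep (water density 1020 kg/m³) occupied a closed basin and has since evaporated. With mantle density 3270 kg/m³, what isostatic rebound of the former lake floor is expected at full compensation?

0.0537 km

u = d ρ_w/ρ_m = 0.172 km × 1020/3270 = 0.0537 km.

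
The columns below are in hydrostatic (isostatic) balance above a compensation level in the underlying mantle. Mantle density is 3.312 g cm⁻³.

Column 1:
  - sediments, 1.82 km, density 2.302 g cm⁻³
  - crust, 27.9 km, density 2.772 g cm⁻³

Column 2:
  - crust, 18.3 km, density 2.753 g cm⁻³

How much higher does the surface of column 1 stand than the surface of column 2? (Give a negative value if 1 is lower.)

2.02 km

For any compensation level in the mantle, the mantle terms cancel and isostasy reduces to e = (Σt_1 − Σt_2) − (Σ(ρt)_1 − Σ(ρt)_2) / ρ_m.
Σt_1 = 29.72 km; Σt_2 = 18.3 km; Σ(ρt)_1 = 81.52844; Σ(ρt)_2 = 50.3799 (in km·g cm⁻³).
e = (29.72 − 18.3) − (81.52844 − 50.3799) / 3.312 = 2.02 km.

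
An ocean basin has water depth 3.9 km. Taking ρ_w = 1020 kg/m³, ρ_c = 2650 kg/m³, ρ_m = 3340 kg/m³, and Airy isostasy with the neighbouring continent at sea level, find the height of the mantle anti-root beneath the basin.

9.21 km

For local isostatic compensation: replacing crust with seawater at the top is compensated by replacing crust with mantle at the base: d (ρ_c − ρ_w) = a (ρ_m − ρ_c).
a = d (ρ_c − ρ_w)/(ρ_m − ρ_c) = 3.9 km × 1630/690 = 9.21 km.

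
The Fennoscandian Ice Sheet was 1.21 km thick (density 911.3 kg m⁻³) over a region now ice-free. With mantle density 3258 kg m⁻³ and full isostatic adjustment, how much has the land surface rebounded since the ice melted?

Removing the load lets mantle flow back in; uplift u satisfies ρ_ice t = ρ_m u.
u = t ρ_ice/ρ_m = 1.21 km × 911.3/3258 = 0.338 km.

0.338 km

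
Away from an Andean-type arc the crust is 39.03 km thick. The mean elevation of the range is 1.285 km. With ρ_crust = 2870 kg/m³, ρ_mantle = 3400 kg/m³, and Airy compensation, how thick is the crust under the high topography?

Root depth r = h ρ_c / (ρ_m − ρ_c) = 1.285 km × 2870 / 530 = 6.958 km.
Total thickness = T + h + r = 39.03 km + 1.285 km + 6.958 km = 47.3 km.

47.3 km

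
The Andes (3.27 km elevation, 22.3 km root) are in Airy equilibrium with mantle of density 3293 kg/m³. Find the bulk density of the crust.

2870 kg/m³

ρ_c h = (ρ_m − ρ_c) r → ρ_c (h + r) = ρ_m r → ρ_c = ρ_m r / (h + r).
ρ_c = 3293 × 22.3 km / (3.27 km + 22.3 km) = 2870 kg/m³.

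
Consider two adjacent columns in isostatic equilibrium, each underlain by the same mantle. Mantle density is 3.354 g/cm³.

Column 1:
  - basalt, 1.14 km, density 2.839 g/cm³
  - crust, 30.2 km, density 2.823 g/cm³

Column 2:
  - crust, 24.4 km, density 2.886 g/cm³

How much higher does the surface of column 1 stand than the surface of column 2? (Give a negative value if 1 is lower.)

1.55 km

For any compensation level in the mantle, the mantle terms cancel and isostasy reduces to e = (Σt_1 − Σt_2) − (Σ(ρt)_1 − Σ(ρt)_2) / ρ_m.
Σt_1 = 31.34 km; Σt_2 = 24.4 km; Σ(ρt)_1 = 88.49106; Σ(ρt)_2 = 70.4184 (in km·g/cm³).
e = (31.34 − 24.4) − (88.49106 − 70.4184) / 3.354 = 1.55 km.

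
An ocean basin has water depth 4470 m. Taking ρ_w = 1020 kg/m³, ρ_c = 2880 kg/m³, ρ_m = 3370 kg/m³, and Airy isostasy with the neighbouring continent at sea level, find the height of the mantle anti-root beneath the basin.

17000 m

Isostatic balance requires: replacing crust with seawater at the top is compensated by replacing crust with mantle at the base: d (ρ_c − ρ_w) = a (ρ_m − ρ_c).
a = d (ρ_c − ρ_w)/(ρ_m − ρ_c) = 4470 m × 1860/490 = 17000 m.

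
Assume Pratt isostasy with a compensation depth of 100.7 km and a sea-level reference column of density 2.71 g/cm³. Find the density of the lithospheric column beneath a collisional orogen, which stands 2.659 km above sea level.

2.64 g/cm³

Pratt balance: ρ_ref D = ρ (D + h).
ρ = ρ_ref D/(D + h) = 2.71 × 100.7 km/(100.7 km + 2.659 km) = 2.64 g/cm³.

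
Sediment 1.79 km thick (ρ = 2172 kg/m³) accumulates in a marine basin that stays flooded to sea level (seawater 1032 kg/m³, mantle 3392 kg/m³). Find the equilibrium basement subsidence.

0.865 km

Submarine loading: the sediment displaces seawater, and the subsidence is in turn flooded, so s (ρ_m − ρ_w) = t (ρ_sed − ρ_w).
s = 1.79 km × (2172 − 1032) / (3392 − 1032) = 0.865 km.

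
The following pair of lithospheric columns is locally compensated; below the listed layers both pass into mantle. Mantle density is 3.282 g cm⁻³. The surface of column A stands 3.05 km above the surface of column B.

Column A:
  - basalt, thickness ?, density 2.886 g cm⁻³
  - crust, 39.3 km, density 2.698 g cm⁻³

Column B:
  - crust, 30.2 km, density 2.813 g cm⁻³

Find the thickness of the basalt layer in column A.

3.09 km

Take the compensation level at the base of the deeper column (depth z_c below the surface of column A) and equate Σ ρ_i t_i down to z_c; mantle fills any gap and the z_c terms cancel.
Column A: x×2.886 + 39.3×2.698 + (z_c − 39.3 − x)×3.282
Column B: 3.05×0 + 30.2×2.813 + (z_c − 3.05 − 30.2)×3.282
The z_c×3.282 term appears on both sides and cancels. Collect the known terms of each column as K = Σ(ρt)_known − 3.282 × (depth of known layers): K_A = 106.0314 − 3.282×39.3 = −22.9512; K_B = 84.9526 − 3.282×(3.05 + 30.2) = −24.1739.
Balance: K_A − x×(3.282 − 2.886) = K_B, so x = (K_A − K_B)/(3.282 − 2.886) = 1.2227/0.396 = 3.09 km.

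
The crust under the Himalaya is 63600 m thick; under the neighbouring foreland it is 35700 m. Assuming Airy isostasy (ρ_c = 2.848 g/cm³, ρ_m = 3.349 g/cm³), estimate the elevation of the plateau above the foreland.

Excess crust Δ = 63600 m − 35700 m = 27900 m, split between elevation h and root r with h + r = Δ.
Airy balance ρ_c h = (ρ_m − ρ_c) r gives r = h ρ_c/(ρ_m − ρ_c), so h (1 + ρ_c/(ρ_m − ρ_c)) = Δ, i.e. h = Δ (ρ_m − ρ_c)/ρ_m.
h = 27900 m × 0.501/3.349 = 4170 m.

4170 m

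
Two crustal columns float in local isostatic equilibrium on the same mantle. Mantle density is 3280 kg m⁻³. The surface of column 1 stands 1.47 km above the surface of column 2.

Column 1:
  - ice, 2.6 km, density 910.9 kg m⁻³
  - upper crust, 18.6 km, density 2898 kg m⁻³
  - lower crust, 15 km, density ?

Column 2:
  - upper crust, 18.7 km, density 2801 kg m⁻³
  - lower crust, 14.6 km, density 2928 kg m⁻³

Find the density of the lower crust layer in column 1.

2900 kg m⁻³

Take the compensation level at the base of the deeper column (depth z_c below the surface of column 1) and equate Σ ρ_i t_i down to z_c; mantle fills any gap and the z_c terms cancel.
Column 1: 2.6×910.9 + 18.6×2898 + 15×ρ + (z_c − 36.2)×3280
Column 2: 1.47×0 + 18.7×2801 + 14.6×2928 + (z_c − 1.47 − 33.3)×3280
The z_c×3280 term appears on both sides and cancels. Collect the known terms of each column as K = Σ(ρt)_known − 3280 × (depth of known layers): K_1 = 56271.14 − 3280×36.2 = −62464.86; K_2 = 95127.5 − 3280×(1.47 + 33.3) = −18918.1.
Balance: K_1 + 15×ρ = K_2, so ρ = (K_2 − K_1)/15 = 43546.8/15 = 2900 kg m⁻³.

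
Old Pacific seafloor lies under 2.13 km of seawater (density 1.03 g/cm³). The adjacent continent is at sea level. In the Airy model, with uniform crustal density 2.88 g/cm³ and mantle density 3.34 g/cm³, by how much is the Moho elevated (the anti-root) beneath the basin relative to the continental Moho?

By Archimedes' principle applied to the lithosphere: replacing crust with seawater at the top is compensated by replacing crust with mantle at the base: d (ρ_c − ρ_w) = a (ρ_m − ρ_c).
a = d (ρ_c − ρ_w)/(ρ_m − ρ_c) = 2.13 km × 1.85/0.46 = 8.57 km.

8.57 km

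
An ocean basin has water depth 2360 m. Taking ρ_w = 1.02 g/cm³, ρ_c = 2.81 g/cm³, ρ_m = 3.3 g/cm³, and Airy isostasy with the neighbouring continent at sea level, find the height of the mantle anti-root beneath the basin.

By Archimedes' principle applied to the lithosphere: replacing crust with seawater at the top is compensated by replacing crust with mantle at the base: d (ρ_c − ρ_w) = a (ρ_m − ρ_c).
a = d (ρ_c − ρ_w)/(ρ_m − ρ_c) = 2360 m × 1.79/0.49 = 8620 m.

8620 m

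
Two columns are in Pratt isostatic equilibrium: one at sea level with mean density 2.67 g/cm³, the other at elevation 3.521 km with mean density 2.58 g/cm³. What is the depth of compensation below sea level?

101 km

ρ_ref D = ρ (D + h) → D (ρ_ref − ρ) = ρ h.
D = ρ h/(ρ_ref − ρ) = 2.58 × 3.521 km/(2.67 − 2.58) = 101 km.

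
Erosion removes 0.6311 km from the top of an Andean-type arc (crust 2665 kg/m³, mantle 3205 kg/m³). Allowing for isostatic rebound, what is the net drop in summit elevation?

Rebound u = e ρ_c/ρ_m = 0.6311 km × 2665/3205 = 0.5248 km.
Net surface drop = e − u = 0.6311 km − 0.5248 km = e (ρ_m − ρ_c)/ρ_m = 0.106 km.

0.106 km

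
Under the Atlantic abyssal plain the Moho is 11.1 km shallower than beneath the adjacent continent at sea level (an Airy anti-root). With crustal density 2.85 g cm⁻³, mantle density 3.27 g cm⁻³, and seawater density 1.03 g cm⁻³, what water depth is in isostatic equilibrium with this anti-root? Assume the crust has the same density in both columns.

Replacing a thickness d of crust by seawater at the top must be balanced by replacing crust with mantle at the base: d (ρ_c − ρ_w) = a (ρ_m − ρ_c).
d = a (ρ_m − ρ_c)/(ρ_c − ρ_w) = 11.1 km × 0.42/1.82 = 2.56 km.

2.56 km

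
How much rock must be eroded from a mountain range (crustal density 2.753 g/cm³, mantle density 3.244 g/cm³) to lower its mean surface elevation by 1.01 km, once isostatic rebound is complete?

Net drop Δ = e − u = e − e ρ_c/ρ_m = e (ρ_m − ρ_c)/ρ_m.
e = Δ ρ_m/(ρ_m − ρ_c) = 1.01 km × 3.244/0.491 = 6.67 km.

6.67 km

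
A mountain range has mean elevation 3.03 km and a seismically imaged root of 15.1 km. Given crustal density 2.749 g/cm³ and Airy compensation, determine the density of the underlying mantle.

3.3 g/cm³

Airy balance: ρ_c h = (ρ_m − ρ_c) r → ρ_m = ρ_c (1 + h/r).
ρ_m = 2.749 × (1 + 3.03 km/15.1 km) = 3.3 g/cm³.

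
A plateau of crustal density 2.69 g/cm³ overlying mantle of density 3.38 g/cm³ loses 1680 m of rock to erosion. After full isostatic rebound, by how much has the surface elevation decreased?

Rebound u = e ρ_c/ρ_m = 1680 m × 2.69/3.38 = 1337 m.
Net surface drop = e − u = 1680 m − 1337 m = e (ρ_m − ρ_c)/ρ_m = 343 m.

343 m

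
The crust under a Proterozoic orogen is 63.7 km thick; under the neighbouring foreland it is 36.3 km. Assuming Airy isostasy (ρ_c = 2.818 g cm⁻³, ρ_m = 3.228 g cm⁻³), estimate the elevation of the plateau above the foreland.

Excess crust Δ = 63.7 km − 36.3 km = 27.4 km, split between elevation h and root r with h + r = Δ.
Airy balance ρ_c h = (ρ_m − ρ_c) r gives r = h ρ_c/(ρ_m − ρ_c), so h (1 + ρ_c/(ρ_m − ρ_c)) = Δ, i.e. h = Δ (ρ_m − ρ_c)/ρ_m.
h = 27.4 km × 0.41/3.228 = 3.48 km.

3.48 km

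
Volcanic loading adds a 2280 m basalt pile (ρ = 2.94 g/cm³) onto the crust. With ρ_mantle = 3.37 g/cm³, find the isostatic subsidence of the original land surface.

Subaerial loading: s = t ρ_load / ρ_m.
s = 2280 m × 2.94/3.37 = 1990 m.

1990 m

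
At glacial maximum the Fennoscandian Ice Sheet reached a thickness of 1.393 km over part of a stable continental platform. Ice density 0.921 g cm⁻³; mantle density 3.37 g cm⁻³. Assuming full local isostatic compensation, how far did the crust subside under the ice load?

0.381 km

In Airy isostatic equilibrium: the ice load ρ_ice t is balanced by mantle displaced below, ρ_m s.
s = t ρ_ice / ρ_m = 1.393 km × 0.921/3.37 = 0.381 km.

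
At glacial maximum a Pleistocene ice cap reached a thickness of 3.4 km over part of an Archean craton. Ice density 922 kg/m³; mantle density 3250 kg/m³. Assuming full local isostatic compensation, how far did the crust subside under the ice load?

Equating mass per unit area of the two columns: the ice load ρ_ice t is balanced by mantle displaced below, ρ_m s.
s = t ρ_ice / ρ_m = 3.4 km × 922/3250 = 0.965 km.

0.965 km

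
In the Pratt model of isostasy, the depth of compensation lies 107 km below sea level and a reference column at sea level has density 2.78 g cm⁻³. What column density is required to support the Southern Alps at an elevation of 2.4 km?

2.72 g cm⁻³

Pratt balance: ρ_ref D = ρ (D + h).
ρ = ρ_ref D/(D + h) = 2.78 × 107 km/(107 km + 2.4 km) = 2.72 g cm⁻³.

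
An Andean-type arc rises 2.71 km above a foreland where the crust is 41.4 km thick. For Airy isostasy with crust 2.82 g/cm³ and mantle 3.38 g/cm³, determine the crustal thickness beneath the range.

57.8 km

Root depth r = h ρ_c / (ρ_m − ρ_c) = 2.71 km × 2.82 / 0.56 = 13.65 km.
Total thickness = T + h + r = 41.4 km + 2.71 km + 13.65 km = 57.8 km.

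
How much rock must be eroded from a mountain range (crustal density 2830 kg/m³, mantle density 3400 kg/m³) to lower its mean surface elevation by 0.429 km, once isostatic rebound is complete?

Net drop Δ = e − u = e − e ρ_c/ρ_m = e (ρ_m − ρ_c)/ρ_m.
e = Δ ρ_m/(ρ_m − ρ_c) = 0.429 km × 3400/570 = 2.56 km.

2.56 km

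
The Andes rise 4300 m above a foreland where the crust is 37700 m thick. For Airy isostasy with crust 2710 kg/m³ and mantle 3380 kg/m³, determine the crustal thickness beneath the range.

59400 m

Root depth r = h ρ_c / (ρ_m − ρ_c) = 4300 m × 2710 / 670 = 17390 m.
Total thickness = T + h + r = 37700 m + 4300 m + 17390 m = 59400 m.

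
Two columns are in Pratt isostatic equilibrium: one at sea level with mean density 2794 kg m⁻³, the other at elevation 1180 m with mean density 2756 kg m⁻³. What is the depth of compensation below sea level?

ρ_ref D = ρ (D + h) → D (ρ_ref − ρ) = ρ h.
D = ρ h/(ρ_ref − ρ) = 2756 × 1180 m/(2794 − 2756) = 85600 m.

85600 m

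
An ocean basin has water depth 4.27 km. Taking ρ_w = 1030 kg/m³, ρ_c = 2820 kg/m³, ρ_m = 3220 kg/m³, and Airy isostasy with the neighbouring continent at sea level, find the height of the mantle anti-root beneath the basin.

Equating mass per unit area of the two columns: replacing crust with seawater at the top is compensated by replacing crust with mantle at the base: d (ρ_c − ρ_w) = a (ρ_m − ρ_c).
a = d (ρ_c − ρ_w)/(ρ_m − ρ_c) = 4.27 km × 1790/400 = 19.1 km.

19.1 km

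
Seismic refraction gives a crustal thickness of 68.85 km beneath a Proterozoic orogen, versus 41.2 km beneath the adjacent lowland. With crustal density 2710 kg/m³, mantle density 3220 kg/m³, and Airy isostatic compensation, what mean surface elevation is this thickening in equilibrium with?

Excess crust Δ = 68.85 km − 41.2 km = 27.65 km, split between elevation h and root r with h + r = Δ.
Airy balance ρ_c h = (ρ_m − ρ_c) r gives r = h ρ_c/(ρ_m − ρ_c), so h (1 + ρ_c/(ρ_m − ρ_c)) = Δ, i.e. h = Δ (ρ_m − ρ_c)/ρ_m.
h = 27.65 km × 510/3220 = 4.38 km.

4.38 km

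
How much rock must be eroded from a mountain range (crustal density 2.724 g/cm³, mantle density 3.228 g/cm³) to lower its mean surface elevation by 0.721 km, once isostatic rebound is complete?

4.62 km

Net drop Δ = e − u = e − e ρ_c/ρ_m = e (ρ_m − ρ_c)/ρ_m.
e = Δ ρ_m/(ρ_m − ρ_c) = 0.721 km × 3.228/0.504 = 4.62 km.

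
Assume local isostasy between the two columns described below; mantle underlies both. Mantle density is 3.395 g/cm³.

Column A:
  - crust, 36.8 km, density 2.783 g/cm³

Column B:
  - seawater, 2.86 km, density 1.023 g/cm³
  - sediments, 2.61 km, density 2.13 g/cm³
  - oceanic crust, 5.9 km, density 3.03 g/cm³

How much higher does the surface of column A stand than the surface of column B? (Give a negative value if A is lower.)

For any compensation level in the mantle, the mantle terms cancel and isostasy reduces to e = (Σt_A − Σt_B) − (Σ(ρt)_A − Σ(ρt)_B) / ρ_m.
Σt_A = 36.8 km; Σt_B = 11.37 km; Σ(ρt)_A = 102.4144; Σ(ρt)_B = 26.36208 (in km·g/cm³).
e = (36.8 − 11.37) − (102.4144 − 26.36208) / 3.395 = 3.03 km.

3.03 km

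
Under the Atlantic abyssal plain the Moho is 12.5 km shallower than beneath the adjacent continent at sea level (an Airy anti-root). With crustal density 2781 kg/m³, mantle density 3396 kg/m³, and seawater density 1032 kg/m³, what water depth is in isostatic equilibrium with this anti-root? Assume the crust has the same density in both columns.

Replacing a thickness d of crust by seawater at the top must be balanced by replacing crust with mantle at the base: d (ρ_c − ρ_w) = a (ρ_m − ρ_c).
d = a (ρ_m − ρ_c)/(ρ_c − ρ_w) = 12.5 km × 615/1749 = 4.4 km.

4.4 km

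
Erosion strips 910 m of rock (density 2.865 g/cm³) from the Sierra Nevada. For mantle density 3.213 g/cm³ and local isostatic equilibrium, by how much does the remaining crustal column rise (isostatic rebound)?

Unloading: uplift u = e ρ_c/ρ_m = 910 m × 2.865/3.213 = 811 m.

811 m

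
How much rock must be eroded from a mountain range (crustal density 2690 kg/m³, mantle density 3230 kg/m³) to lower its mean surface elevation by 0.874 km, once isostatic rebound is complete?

Net drop Δ = e − u = e − e ρ_c/ρ_m = e (ρ_m − ρ_c)/ρ_m.
e = Δ ρ_m/(ρ_m − ρ_c) = 0.874 km × 3230/540 = 5.23 km.

5.23 km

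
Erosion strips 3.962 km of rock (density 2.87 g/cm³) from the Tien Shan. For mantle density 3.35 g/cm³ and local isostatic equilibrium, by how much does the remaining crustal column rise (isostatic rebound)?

3.39 km

Unloading: uplift u = e ρ_c/ρ_m = 3.962 km × 2.87/3.35 = 3.39 km.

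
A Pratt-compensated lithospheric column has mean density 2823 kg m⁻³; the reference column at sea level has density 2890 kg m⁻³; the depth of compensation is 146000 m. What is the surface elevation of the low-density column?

ρ_ref D = ρ (D + h) → h = D (ρ_ref − ρ)/ρ.
h = 146000 m × (2890 − 2823)/2823 = 3470 m.

3470 m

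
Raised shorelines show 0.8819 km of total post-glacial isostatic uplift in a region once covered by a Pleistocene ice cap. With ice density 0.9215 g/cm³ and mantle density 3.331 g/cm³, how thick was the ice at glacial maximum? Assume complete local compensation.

u = t ρ_ice/ρ_m → t = u ρ_m/ρ_ice = 0.8819 km × 3.331/0.9215 = 3.19 km.

3.19 km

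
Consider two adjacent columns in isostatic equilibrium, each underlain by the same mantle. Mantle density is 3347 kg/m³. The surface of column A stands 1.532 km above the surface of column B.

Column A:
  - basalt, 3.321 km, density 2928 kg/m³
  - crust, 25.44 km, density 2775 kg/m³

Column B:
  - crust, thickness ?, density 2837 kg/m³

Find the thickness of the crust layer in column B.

21.2 km

Take the compensation level at the base of the deeper column (depth z_c below the surface of column A) and equate Σ ρ_i t_i down to z_c; mantle fills any gap and the z_c terms cancel.
Column A: 3.321×2928 + 25.44×2775 + (z_c − 28.761)×3347
Column B: 1.532×0 + x×2837 + (z_c − 1.532 − 0 − x)×3347
The z_c×3347 term appears on both sides and cancels. Collect the known terms of each column as K = Σ(ρt)_known − 3347 × (depth of known layers): K_A = 80319.888 − 3347×28.761 = −15943.179; K_B = 0 − 3347×(1.532 + 0) = −5127.604.
Balance: K_A = K_B − x×(3347 − 2837), so x = (K_B − K_A)/(3347 − 2837) = 10815.6/510 = 21.2 km.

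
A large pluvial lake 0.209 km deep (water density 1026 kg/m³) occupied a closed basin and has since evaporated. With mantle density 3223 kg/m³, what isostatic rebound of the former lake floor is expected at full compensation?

u = d ρ_w/ρ_m = 0.209 km × 1026/3223 = 0.0665 km.

0.0665 km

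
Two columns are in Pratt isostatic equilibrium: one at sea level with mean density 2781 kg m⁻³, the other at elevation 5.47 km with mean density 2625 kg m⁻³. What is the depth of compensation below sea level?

ρ_ref D = ρ (D + h) → D (ρ_ref − ρ) = ρ h.
D = ρ h/(ρ_ref − ρ) = 2625 × 5.47 km/(2781 − 2625) = 92 km.

92 km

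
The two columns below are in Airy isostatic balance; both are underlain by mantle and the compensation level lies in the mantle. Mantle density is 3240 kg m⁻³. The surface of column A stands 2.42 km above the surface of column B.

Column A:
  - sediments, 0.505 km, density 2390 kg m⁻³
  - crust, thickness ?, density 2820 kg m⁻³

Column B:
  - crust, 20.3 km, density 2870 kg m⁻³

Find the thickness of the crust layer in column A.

35.5 km

Take the compensation level at the base of the deeper column (depth z_c below the surface of column A) and equate Σ ρ_i t_i down to z_c; mantle fills any gap and the z_c terms cancel.
Column A: 0.505×2390 + x×2820 + (z_c − 0.505 − x)×3240
Column B: 2.42×0 + 20.3×2870 + (z_c − 2.42 − 20.3)×3240
The z_c×3240 term appears on both sides and cancels. Collect the known terms of each column as K = Σ(ρt)_known − 3240 × (depth of known layers): K_A = 1206.95 − 3240×0.505 = −429.25; K_B = 58261 − 3240×(2.42 + 20.3) = −15351.8.
Balance: K_A − x×(3240 − 2820) = K_B, so x = (K_A − K_B)/(3240 − 2820) = 14922.6/420 = 35.5 km.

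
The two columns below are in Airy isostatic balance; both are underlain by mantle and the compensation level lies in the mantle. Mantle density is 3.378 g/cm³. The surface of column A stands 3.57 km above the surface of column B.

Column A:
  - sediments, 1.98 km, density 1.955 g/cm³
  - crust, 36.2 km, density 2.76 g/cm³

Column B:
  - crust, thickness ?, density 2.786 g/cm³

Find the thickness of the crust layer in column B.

22.2 km

Take the compensation level at the base of the deeper column (depth z_c below the surface of column A) and equate Σ ρ_i t_i down to z_c; mantle fills any gap and the z_c terms cancel.
Column A: 1.98×1.955 + 36.2×2.76 + (z_c − 38.18)×3.378
Column B: 3.57×0 + x×2.786 + (z_c − 3.57 − 0 − x)×3.378
The z_c×3.378 term appears on both sides and cancels. Collect the known terms of each column as K = Σ(ρt)_known − 3.378 × (depth of known layers): K_A = 103.7829 − 3.378×38.18 = −25.18914; K_B = 0 − 3.378×(3.57 + 0) = −12.05946.
Balance: K_A = K_B − x×(3.378 − 2.786), so x = (K_B − K_A)/(3.378 − 2.786) = 13.1297/0.592 = 22.2 km.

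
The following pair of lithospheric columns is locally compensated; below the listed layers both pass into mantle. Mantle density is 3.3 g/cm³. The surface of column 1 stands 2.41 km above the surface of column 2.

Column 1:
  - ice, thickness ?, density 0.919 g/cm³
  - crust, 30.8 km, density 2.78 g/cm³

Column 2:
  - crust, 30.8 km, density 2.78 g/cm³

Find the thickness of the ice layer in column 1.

3.34 km

Take the compensation level at the base of the deeper column (depth z_c below the surface of column 1) and equate Σ ρ_i t_i down to z_c; mantle fills any gap and the z_c terms cancel.
Column 1: x×0.919 + 30.8×2.78 + (z_c − 30.8 − x)×3.3
Column 2: 2.41×0 + 30.8×2.78 + (z_c − 2.41 − 30.8)×3.3
The z_c×3.3 term appears on both sides and cancels. Collect the known terms of each column as K = Σ(ρt)_known − 3.3 × (depth of known layers): K_1 = 85.624 − 3.3×30.8 = −16.016; K_2 = 85.624 − 3.3×(2.41 + 30.8) = −23.969.
Balance: K_1 − x×(3.3 − 0.919) = K_2, so x = (K_1 − K_2)/(3.3 − 0.919) = 7.953/2.381 = 3.34 km.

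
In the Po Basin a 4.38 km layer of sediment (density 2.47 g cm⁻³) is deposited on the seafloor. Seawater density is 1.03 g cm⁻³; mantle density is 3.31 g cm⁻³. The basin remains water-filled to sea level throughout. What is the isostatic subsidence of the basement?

Submarine loading: the sediment displaces seawater, and the subsidence is in turn flooded, so s (ρ_m − ρ_w) = t (ρ_sed − ρ_w).
s = 4.38 km × (2.47 − 1.03) / (3.31 − 1.03) = 2.77 km.

2.77 km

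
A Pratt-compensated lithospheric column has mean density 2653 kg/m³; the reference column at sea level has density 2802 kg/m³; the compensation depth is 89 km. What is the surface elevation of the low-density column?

5 km

ρ_ref D = ρ (D + h) → h = D (ρ_ref − ρ)/ρ.
h = 89 km × (2802 − 2653)/2653 = 5 km.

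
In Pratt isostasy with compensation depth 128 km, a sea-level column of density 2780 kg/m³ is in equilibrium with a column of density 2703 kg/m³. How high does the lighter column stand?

ρ_ref D = ρ (D + h) → h = D (ρ_ref − ρ)/ρ.
h = 128 km × (2780 − 2703)/2703 = 3.65 km.

3.65 km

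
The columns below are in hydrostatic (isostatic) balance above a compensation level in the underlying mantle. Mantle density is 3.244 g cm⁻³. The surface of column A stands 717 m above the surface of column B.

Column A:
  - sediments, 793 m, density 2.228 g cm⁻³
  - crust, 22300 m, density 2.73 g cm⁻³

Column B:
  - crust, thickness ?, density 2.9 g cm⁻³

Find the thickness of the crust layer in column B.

Take the compensation level at the base of the deeper column (depth z_c below the surface of column A) and equate Σ ρ_i t_i down to z_c; mantle fills any gap and the z_c terms cancel.
Column A: 793×2.228 + 22300×2.73 + (z_c − 23093)×3.244
Column B: 717×0 + x×2.9 + (z_c − 717 − 0 − x)×3.244
The z_c×3.244 term appears on both sides and cancels. Collect the known terms of each column as K = Σ(ρt)_known − 3.244 × (depth of known layers): K_A = 62645.804 − 3.244×23093 = −12267.888; K_B = 0 − 3.244×(717 + 0) = −2325.948.
Balance: K_A = K_B − x×(3.244 − 2.9), so x = (K_B − K_A)/(3.244 − 2.9) = 9941.94/0.344 = 28900 m.

28900 m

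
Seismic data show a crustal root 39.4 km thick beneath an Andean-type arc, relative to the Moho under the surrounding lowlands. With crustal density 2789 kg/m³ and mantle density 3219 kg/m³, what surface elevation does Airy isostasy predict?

6.07 km

By Archimedes' principle applied to the lithosphere: ρ_c h = (ρ_m − ρ_c) r.
h = r (ρ_m − ρ_c) / ρ_c = 39.4 km × (3219 − 2789) / 2789 = 6.07 km.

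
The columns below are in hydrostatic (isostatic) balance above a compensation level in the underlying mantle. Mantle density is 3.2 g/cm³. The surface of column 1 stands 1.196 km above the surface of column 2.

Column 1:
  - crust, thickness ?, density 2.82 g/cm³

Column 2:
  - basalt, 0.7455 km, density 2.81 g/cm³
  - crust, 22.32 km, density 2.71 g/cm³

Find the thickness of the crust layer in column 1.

Take the compensation level at the base of the deeper column (depth z_c below the surface of column 1) and equate Σ ρ_i t_i down to z_c; mantle fills any gap and the z_c terms cancel.
Column 1: x×2.82 + (z_c − 0 − x)×3.2
Column 2: 1.196×0 + 0.7455×2.81 + 22.32×2.71 + (z_c − 1.196 − 23.0655)×3.2
The z_c×3.2 term appears on both sides and cancels. Collect the known terms of each column as K = Σ(ρt)_known − 3.2 × (depth of known layers): K_1 = 0 − 3.2×0 = 0; K_2 = 62.582055 − 3.2×(1.196 + 23.0655) = −15.054745.
Balance: K_1 − x×(3.2 − 2.82) = K_2, so x = (K_1 − K_2)/(3.2 − 2.82) = 15.0547/0.38 = 39.6 km.

39.6 km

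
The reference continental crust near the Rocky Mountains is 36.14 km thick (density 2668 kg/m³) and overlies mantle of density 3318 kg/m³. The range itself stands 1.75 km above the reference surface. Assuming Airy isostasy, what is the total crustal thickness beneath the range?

45.1 km

Root depth r = h ρ_c / (ρ_m − ρ_c) = 1.75 km × 2668 / 650 = 7.183 km.
Total thickness = T + h + r = 36.14 km + 1.75 km + 7.183 km = 45.1 km.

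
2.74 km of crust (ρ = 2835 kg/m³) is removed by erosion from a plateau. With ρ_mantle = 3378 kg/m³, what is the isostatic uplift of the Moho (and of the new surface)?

2.3 km

Unloading: uplift u = e ρ_c/ρ_m = 2.74 km × 2835/3378 = 2.3 km.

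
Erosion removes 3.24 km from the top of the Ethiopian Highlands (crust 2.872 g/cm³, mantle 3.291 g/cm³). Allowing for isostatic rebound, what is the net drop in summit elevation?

Rebound u = e ρ_c/ρ_m = 3.24 km × 2.872/3.291 = 2.827 km.
Net surface drop = e − u = 3.24 km − 2.827 km = e (ρ_m − ρ_c)/ρ_m = 0.413 km.

0.413 km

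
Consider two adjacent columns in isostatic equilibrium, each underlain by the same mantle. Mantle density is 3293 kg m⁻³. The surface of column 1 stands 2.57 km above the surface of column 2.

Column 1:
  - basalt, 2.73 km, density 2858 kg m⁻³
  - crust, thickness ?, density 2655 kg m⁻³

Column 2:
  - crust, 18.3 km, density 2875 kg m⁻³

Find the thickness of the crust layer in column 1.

23.4 km

Take the compensation level at the base of the deeper column (depth z_c below the surface of column 1) and equate Σ ρ_i t_i down to z_c; mantle fills any gap and the z_c terms cancel.
Column 1: 2.73×2858 + x×2655 + (z_c − 2.73 − x)×3293
Column 2: 2.57×0 + 18.3×2875 + (z_c − 2.57 − 18.3)×3293
The z_c×3293 term appears on both sides and cancels. Collect the known terms of each column as K = Σ(ρt)_known − 3293 × (depth of known layers): K_1 = 7802.34 − 3293×2.73 = −1187.55; K_2 = 52612.5 − 3293×(2.57 + 18.3) = −16112.41.
Balance: K_1 − x×(3293 − 2655) = K_2, so x = (K_1 − K_2)/(3293 − 2655) = 14924.9/638 = 23.4 km.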